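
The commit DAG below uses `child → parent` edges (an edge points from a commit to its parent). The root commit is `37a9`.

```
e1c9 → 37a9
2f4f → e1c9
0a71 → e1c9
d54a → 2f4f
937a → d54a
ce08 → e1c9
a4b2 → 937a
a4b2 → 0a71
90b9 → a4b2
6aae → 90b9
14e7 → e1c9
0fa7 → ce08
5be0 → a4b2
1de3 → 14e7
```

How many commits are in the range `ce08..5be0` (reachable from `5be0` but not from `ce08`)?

Reachable from 5be0: {0a71, 2f4f, 37a9, 5be0, 937a, a4b2, d54a, e1c9}.
Reachable from ce08: {37a9, ce08, e1c9}.
In 5be0's history but not ce08's: {0a71, 2f4f, 5be0, 937a, a4b2, d54a} — 6 commits.

6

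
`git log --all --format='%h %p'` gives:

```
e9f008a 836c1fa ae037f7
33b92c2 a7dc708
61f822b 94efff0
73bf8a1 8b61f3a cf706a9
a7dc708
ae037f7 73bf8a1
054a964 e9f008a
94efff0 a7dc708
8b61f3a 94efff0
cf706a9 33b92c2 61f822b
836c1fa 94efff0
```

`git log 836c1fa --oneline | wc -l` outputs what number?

Walking parent pointers from 836c1fa: reachable set = {836c1fa, 94efff0, a7dc708}.
That is 3 commits.

3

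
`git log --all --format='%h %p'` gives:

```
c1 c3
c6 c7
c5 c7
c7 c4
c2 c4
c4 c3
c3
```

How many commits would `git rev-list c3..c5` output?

Reachable from c5: {c3, c4, c5, c7}.
Reachable from c3: {c3}.
In c5's history but not c3's: {c4, c5, c7} — 3 commits.

3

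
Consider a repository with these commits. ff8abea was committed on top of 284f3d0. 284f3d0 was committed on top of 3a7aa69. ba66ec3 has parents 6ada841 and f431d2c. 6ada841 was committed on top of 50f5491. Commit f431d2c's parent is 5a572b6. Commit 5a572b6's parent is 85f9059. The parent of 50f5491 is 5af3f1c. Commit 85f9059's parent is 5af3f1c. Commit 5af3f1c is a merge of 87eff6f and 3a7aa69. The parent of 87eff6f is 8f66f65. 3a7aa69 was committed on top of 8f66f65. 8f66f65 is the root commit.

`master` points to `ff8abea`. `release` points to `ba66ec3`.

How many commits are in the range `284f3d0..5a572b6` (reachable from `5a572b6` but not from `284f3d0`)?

4

Reachable from 5a572b6: {3a7aa69, 5a572b6, 5af3f1c, 85f9059, 87eff6f, 8f66f65}.
Reachable from 284f3d0: {284f3d0, 3a7aa69, 8f66f65}.
In 5a572b6's history but not 284f3d0's: {5a572b6, 5af3f1c, 85f9059, 87eff6f} — 4 commits.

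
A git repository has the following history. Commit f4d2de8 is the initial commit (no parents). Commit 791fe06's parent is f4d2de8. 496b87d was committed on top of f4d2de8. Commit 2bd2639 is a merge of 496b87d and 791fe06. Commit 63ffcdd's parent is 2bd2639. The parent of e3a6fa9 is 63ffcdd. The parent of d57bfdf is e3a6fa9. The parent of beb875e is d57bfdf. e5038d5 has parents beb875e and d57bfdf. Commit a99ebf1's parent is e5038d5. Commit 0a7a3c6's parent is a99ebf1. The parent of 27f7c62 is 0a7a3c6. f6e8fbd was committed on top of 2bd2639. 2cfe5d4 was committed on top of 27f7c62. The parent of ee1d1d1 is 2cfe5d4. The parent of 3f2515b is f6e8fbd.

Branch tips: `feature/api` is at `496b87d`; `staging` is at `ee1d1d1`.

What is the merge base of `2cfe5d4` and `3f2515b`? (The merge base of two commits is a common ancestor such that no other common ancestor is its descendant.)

Ancestors of 2cfe5d4: {0a7a3c6, 27f7c62, 2bd2639, 2cfe5d4, 496b87d, 63ffcdd, 791fe06, a99ebf1, beb875e, d57bfdf, e3a6fa9, e5038d5, f4d2de8}.
Ancestors of 3f2515b: {2bd2639, 3f2515b, 496b87d, 791fe06, f4d2de8, f6e8fbd}.
Common ancestors: {2bd2639, 496b87d, 791fe06, f4d2de8}.
Among these, 2bd2639 is not an ancestor of any other common ancestor — it is the merge base.

2bd2639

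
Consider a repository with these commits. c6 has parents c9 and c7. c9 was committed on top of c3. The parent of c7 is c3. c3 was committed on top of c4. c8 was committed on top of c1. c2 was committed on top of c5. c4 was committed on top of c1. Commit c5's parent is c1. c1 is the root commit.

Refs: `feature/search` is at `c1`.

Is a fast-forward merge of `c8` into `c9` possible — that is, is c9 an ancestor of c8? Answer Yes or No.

No

A fast-forward from c9 to c8 is possible iff c9 is an ancestor of c8.
Ancestors of c8: {c1, c8}.
c9 is not among them, so fast-forward is not possible.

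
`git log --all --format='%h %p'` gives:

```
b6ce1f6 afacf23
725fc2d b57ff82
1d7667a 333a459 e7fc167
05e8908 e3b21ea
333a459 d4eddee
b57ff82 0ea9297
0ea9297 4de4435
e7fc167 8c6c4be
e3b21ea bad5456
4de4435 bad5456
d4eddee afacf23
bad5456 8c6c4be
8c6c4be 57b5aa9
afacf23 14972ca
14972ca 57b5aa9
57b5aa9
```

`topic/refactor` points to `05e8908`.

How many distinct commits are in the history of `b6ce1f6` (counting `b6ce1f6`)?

Walking parent pointers from b6ce1f6: reachable set = {14972ca, 57b5aa9, afacf23, b6ce1f6}.
That is 4 commits.

4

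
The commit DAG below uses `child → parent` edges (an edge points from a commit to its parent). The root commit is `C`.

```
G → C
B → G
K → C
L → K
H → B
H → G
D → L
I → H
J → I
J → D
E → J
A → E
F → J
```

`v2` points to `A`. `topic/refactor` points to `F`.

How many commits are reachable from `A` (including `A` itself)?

Walking parent pointers from A: reachable set = {A, B, C, D, E, G, H, I, J, K, L}.
That is 11 commits.

11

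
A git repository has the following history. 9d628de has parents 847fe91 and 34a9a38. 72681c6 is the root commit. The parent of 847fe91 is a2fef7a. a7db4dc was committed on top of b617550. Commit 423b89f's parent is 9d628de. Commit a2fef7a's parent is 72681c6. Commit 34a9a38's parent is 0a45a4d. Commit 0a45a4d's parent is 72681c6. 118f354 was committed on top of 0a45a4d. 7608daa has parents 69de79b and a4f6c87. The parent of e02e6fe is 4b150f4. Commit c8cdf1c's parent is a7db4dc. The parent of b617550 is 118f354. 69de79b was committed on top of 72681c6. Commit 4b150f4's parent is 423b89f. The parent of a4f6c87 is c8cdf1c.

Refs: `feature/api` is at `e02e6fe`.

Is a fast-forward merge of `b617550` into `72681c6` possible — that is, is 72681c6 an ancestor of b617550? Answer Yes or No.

A fast-forward from 72681c6 to b617550 is possible iff 72681c6 is an ancestor of b617550.
Ancestors of b617550: {0a45a4d, 118f354, 72681c6, b617550}.
72681c6 is among them, so fast-forward is possible.

Yes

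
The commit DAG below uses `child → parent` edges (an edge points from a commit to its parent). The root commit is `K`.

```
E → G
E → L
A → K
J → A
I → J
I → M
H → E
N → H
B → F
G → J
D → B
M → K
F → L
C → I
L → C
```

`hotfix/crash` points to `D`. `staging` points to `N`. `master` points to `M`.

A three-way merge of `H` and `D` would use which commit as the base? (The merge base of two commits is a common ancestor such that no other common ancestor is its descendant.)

L

Ancestors of H: {A, C, E, G, H, I, J, K, L, M}.
Ancestors of D: {A, B, C, D, F, I, J, K, L, M}.
Common ancestors: {A, C, I, J, K, L, M}.
Among these, L is not an ancestor of any other common ancestor — it is the merge base.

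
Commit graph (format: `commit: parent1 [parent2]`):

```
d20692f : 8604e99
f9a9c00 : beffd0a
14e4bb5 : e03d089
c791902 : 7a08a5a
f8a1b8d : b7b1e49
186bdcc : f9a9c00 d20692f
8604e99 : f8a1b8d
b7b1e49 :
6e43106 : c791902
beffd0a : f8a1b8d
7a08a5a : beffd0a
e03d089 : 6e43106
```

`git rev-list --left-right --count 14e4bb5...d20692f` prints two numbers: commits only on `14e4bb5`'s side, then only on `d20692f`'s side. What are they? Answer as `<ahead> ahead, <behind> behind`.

6 ahead, 2 behind

Reachable from 14e4bb5: {14e4bb5, 6e43106, 7a08a5a, b7b1e49, beffd0a, c791902, e03d089, f8a1b8d}.
Reachable from d20692f: {8604e99, b7b1e49, d20692f, f8a1b8d}.
Only in 14e4bb5's history (ahead): {14e4bb5, 6e43106, 7a08a5a, beffd0a, c791902, e03d089} — 6.
Only in d20692f's history (behind): {8604e99, d20692f} — 2.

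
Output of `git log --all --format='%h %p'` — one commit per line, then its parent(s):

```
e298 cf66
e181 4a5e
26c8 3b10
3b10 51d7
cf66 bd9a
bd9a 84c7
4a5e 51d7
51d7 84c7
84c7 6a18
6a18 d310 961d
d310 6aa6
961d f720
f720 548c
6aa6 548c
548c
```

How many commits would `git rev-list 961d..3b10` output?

6

Reachable from 3b10: {3b10, 51d7, 548c, 6a18, 6aa6, 84c7, 961d, d310, f720}.
Reachable from 961d: {548c, 961d, f720}.
In 3b10's history but not 961d's: {3b10, 51d7, 6a18, 6aa6, 84c7, d310} — 6 commits.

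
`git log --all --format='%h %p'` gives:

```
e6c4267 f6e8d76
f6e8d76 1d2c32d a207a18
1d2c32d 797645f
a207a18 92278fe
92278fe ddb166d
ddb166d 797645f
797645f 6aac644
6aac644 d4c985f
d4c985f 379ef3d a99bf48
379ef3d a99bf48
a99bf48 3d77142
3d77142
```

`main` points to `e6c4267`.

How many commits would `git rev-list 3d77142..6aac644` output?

Reachable from 6aac644: {379ef3d, 3d77142, 6aac644, a99bf48, d4c985f}.
Reachable from 3d77142: {3d77142}.
In 6aac644's history but not 3d77142's: {379ef3d, 6aac644, a99bf48, d4c985f} — 4 commits.

4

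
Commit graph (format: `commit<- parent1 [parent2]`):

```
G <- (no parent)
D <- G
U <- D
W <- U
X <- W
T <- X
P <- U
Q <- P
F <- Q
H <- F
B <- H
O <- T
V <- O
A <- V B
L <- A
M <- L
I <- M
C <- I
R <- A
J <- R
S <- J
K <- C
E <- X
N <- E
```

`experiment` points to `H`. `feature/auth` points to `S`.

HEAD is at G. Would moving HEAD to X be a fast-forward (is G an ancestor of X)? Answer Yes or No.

A fast-forward from G to X is possible iff G is an ancestor of X.
Ancestors of X: {D, G, U, W, X}.
G is among them, so fast-forward is possible.

Yes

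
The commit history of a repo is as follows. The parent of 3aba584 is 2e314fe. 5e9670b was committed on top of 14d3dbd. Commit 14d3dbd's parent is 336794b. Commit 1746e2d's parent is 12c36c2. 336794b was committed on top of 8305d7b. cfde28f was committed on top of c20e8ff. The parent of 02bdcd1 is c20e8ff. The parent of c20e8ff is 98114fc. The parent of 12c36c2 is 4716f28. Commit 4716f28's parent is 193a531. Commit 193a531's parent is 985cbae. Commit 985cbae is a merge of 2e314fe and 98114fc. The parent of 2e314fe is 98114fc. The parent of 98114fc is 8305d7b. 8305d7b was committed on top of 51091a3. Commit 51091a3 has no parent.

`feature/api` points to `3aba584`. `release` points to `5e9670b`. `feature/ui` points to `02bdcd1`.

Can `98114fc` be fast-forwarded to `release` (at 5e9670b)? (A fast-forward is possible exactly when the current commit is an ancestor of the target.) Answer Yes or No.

No

A fast-forward from 98114fc to 5e9670b is possible iff 98114fc is an ancestor of 5e9670b.
Ancestors of 5e9670b: {14d3dbd, 336794b, 51091a3, 5e9670b, 8305d7b}.
98114fc is not among them, so fast-forward is not possible.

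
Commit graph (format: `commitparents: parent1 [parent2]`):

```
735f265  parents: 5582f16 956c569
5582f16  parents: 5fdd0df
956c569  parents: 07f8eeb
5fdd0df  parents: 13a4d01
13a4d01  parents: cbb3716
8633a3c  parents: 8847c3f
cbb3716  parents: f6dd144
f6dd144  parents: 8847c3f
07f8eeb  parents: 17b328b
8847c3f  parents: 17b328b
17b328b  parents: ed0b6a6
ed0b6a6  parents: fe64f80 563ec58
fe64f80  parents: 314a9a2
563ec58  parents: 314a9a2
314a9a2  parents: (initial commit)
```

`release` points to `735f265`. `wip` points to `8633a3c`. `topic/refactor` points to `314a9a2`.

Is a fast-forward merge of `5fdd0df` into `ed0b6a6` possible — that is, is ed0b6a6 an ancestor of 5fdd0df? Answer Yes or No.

A fast-forward from ed0b6a6 to 5fdd0df is possible iff ed0b6a6 is an ancestor of 5fdd0df.
Ancestors of 5fdd0df: {13a4d01, 17b328b, 314a9a2, 563ec58, 5fdd0df, 8847c3f, cbb3716, ed0b6a6, f6dd144, fe64f80}.
ed0b6a6 is among them, so fast-forward is possible.

Yes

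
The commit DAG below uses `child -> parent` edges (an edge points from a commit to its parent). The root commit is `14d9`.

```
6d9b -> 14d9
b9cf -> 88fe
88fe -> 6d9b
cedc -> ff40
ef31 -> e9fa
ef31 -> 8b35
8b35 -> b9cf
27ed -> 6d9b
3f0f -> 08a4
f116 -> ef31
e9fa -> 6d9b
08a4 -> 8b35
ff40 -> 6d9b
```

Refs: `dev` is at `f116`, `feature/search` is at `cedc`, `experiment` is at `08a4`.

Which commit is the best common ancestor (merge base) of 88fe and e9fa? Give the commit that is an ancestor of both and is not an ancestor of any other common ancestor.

Ancestors of 88fe: {14d9, 6d9b, 88fe}.
Ancestors of e9fa: {14d9, 6d9b, e9fa}.
Common ancestors: {14d9, 6d9b}.
Among these, 6d9b is not an ancestor of any other common ancestor — it is the merge base.

6d9b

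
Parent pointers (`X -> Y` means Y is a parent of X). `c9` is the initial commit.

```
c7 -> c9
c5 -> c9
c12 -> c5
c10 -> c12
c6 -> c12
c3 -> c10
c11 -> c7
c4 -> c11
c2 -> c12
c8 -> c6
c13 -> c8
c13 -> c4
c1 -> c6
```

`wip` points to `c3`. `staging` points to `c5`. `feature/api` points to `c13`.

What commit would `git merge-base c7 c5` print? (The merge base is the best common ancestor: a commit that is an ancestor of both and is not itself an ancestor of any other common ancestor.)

c9

Ancestors of c7: {c7, c9}.
Ancestors of c5: {c5, c9}.
Common ancestors: {c9}.
The only common ancestor is c9, so it is the merge base.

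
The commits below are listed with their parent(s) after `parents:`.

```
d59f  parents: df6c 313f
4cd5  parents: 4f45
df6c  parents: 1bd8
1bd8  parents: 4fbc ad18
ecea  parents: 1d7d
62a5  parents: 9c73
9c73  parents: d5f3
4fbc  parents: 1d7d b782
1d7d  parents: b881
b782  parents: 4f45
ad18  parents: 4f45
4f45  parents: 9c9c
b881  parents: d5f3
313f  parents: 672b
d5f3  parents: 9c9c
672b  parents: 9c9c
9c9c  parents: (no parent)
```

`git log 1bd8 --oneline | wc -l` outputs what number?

Walking parent pointers from 1bd8: reachable set = {1bd8, 1d7d, 4f45, 4fbc, 9c9c, ad18, b782, b881, d5f3}.
That is 9 commits.

9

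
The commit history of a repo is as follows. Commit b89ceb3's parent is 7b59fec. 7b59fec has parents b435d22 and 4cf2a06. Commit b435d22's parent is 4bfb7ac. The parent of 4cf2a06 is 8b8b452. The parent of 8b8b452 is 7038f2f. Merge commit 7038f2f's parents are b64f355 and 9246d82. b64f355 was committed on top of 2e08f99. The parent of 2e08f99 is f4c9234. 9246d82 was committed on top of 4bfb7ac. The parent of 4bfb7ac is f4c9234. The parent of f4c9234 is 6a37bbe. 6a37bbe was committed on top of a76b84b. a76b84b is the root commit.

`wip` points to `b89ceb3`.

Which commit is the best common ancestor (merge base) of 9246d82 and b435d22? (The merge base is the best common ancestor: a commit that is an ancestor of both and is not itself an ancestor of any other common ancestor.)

Ancestors of 9246d82: {4bfb7ac, 6a37bbe, 9246d82, a76b84b, f4c9234}.
Ancestors of b435d22: {4bfb7ac, 6a37bbe, a76b84b, b435d22, f4c9234}.
Common ancestors: {4bfb7ac, 6a37bbe, a76b84b, f4c9234}.
Among these, 4bfb7ac is not an ancestor of any other common ancestor — it is the merge base.

4bfb7ac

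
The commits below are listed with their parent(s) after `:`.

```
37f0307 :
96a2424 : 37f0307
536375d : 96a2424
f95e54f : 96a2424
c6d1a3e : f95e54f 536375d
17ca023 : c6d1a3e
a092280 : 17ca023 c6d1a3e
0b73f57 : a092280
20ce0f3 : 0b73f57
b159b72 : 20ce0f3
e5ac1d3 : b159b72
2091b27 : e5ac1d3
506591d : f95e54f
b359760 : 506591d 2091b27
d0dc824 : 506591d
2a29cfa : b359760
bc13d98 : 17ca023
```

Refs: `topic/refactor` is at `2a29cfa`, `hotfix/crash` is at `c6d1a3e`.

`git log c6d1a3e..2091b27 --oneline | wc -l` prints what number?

Reachable from 2091b27: {0b73f57, 17ca023, 2091b27, 20ce0f3, 37f0307, 536375d, 96a2424, a092280, b159b72, c6d1a3e, e5ac1d3, f95e54f}.
Reachable from c6d1a3e: {37f0307, 536375d, 96a2424, c6d1a3e, f95e54f}.
In 2091b27's history but not c6d1a3e's: {0b73f57, 17ca023, 2091b27, 20ce0f3, a092280, b159b72, e5ac1d3} — 7 commits.

7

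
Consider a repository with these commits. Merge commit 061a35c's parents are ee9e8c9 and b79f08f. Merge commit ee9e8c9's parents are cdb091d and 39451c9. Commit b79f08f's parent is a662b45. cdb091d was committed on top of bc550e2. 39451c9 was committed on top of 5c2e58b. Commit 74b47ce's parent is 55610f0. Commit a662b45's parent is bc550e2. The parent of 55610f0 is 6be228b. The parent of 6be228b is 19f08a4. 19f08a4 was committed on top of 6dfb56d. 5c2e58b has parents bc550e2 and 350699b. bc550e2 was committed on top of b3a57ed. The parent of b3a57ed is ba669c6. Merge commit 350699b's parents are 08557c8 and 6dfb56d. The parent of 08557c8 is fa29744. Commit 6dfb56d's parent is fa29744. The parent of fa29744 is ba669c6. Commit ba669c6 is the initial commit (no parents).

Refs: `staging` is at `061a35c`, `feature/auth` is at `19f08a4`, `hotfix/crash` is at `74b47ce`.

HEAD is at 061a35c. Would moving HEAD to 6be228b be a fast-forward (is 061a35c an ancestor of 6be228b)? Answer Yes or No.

No

A fast-forward from 061a35c to 6be228b is possible iff 061a35c is an ancestor of 6be228b.
Ancestors of 6be228b: {19f08a4, 6be228b, 6dfb56d, ba669c6, fa29744}.
061a35c is not among them, so fast-forward is not possible.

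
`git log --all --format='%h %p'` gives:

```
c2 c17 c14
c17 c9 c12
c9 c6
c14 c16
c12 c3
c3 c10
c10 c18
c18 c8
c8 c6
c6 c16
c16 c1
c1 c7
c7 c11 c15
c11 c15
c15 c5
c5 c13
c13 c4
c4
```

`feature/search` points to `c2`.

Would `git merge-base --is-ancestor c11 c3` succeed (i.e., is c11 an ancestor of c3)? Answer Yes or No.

Ancestors of c3 (commits reachable by following parents): {c1, c10, c11, c13, c15, c16, c18, c3, c4, c5, c6, c7, c8}.
c11 is in that set, so it is an ancestor of c3.

Yes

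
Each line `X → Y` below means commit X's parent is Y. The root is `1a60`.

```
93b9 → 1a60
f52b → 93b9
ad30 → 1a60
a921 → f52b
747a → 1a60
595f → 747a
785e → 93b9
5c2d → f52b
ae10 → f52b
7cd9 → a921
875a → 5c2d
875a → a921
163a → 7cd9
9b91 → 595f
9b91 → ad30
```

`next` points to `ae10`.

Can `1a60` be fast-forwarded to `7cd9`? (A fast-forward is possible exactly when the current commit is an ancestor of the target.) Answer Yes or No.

A fast-forward from 1a60 to 7cd9 is possible iff 1a60 is an ancestor of 7cd9.
Ancestors of 7cd9: {1a60, 7cd9, 93b9, a921, f52b}.
1a60 is among them, so fast-forward is possible.

Yes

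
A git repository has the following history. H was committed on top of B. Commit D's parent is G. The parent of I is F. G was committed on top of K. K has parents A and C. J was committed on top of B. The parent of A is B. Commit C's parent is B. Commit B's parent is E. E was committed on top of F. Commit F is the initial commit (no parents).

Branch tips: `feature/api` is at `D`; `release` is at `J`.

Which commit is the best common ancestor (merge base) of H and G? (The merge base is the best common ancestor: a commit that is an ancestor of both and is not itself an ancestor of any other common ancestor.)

B

Ancestors of H: {B, E, F, H}.
Ancestors of G: {A, B, C, E, F, G, K}.
Common ancestors: {B, E, F}.
Among these, B is not an ancestor of any other common ancestor — it is the merge base.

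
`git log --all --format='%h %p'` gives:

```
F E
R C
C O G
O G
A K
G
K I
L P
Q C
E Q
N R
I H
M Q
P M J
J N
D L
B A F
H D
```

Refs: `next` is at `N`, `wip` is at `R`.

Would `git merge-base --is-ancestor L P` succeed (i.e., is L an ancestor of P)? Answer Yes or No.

No

Ancestors of P: {C, G, J, M, N, O, P, Q, R}.
L is not in that set, so it is not an ancestor of P.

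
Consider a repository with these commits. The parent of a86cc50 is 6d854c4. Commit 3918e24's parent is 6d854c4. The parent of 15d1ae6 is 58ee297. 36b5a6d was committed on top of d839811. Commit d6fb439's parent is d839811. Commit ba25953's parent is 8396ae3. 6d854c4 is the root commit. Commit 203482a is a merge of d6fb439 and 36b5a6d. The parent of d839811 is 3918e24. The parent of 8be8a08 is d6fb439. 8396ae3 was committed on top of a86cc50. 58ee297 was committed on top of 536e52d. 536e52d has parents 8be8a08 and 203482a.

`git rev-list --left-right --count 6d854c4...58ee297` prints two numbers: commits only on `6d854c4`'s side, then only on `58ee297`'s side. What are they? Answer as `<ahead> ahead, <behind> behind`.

0 ahead, 8 behind

Reachable from 6d854c4: {6d854c4}.
Reachable from 58ee297: {203482a, 36b5a6d, 3918e24, 536e52d, 58ee297, 6d854c4, 8be8a08, d6fb439, d839811}.
Only in 6d854c4's history (ahead): {} — 0.
Only in 58ee297's history (behind): {203482a, 36b5a6d, 3918e24, 536e52d, 58ee297, 8be8a08, d6fb439, d839811} — 8.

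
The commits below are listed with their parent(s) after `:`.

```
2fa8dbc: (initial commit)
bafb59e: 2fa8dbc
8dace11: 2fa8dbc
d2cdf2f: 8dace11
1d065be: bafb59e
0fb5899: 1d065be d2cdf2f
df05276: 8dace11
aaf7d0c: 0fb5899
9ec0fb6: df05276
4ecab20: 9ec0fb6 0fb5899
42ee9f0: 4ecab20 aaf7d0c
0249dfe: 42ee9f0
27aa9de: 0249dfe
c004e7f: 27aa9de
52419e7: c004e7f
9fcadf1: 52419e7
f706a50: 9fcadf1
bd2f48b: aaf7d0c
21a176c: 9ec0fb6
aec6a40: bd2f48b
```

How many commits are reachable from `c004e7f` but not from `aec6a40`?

7

Reachable from c004e7f: {0249dfe, 0fb5899, 1d065be, 27aa9de, 2fa8dbc, 42ee9f0, 4ecab20, 8dace11, 9ec0fb6, aaf7d0c, bafb59e, c004e7f, d2cdf2f, df05276}.
Reachable from aec6a40: {0fb5899, 1d065be, 2fa8dbc, 8dace11, aaf7d0c, aec6a40, bafb59e, bd2f48b, d2cdf2f}.
In c004e7f's history but not aec6a40's: {0249dfe, 27aa9de, 42ee9f0, 4ecab20, 9ec0fb6, c004e7f, df05276} — 7 commits.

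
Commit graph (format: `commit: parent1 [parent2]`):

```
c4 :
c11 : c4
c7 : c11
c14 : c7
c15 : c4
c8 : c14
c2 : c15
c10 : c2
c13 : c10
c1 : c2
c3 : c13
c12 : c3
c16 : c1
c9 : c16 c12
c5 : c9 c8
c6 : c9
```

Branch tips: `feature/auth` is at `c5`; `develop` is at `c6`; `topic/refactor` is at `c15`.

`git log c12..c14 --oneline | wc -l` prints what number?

Reachable from c14: {c11, c14, c4, c7}.
Reachable from c12: {c10, c12, c13, c15, c2, c3, c4}.
In c14's history but not c12's: {c11, c14, c7} — 3 commits.

3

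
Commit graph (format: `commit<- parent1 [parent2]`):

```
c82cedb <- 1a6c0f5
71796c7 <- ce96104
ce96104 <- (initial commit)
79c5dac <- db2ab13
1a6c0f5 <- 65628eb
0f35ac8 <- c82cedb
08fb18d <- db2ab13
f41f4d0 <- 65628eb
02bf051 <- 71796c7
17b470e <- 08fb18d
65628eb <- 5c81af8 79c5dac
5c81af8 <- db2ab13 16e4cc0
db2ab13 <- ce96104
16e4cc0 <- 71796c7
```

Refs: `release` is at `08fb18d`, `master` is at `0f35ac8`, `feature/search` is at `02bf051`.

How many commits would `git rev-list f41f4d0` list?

8

Walking parent pointers from f41f4d0: reachable set = {16e4cc0, 5c81af8, 65628eb, 71796c7, 79c5dac, ce96104, db2ab13, f41f4d0}.
That is 8 commits.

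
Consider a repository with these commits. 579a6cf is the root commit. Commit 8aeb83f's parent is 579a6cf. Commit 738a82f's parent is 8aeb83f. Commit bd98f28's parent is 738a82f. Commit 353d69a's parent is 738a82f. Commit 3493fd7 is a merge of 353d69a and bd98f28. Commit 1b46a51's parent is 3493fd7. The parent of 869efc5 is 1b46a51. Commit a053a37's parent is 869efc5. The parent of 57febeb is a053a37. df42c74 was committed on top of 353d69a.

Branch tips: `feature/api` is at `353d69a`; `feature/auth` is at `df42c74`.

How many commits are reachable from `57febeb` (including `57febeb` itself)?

10

Walking parent pointers from 57febeb: reachable set = {1b46a51, 3493fd7, 353d69a, 579a6cf, 57febeb, 738a82f, 869efc5, 8aeb83f, a053a37, bd98f28}.
That is 10 commits.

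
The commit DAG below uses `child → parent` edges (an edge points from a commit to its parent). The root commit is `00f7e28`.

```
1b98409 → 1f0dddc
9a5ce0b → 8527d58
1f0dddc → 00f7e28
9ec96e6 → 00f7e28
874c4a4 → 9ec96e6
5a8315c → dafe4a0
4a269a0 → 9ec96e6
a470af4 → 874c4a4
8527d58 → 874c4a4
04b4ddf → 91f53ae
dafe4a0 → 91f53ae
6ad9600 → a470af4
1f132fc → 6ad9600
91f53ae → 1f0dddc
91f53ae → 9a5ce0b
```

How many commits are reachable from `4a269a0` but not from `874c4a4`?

1

Reachable from 4a269a0: {00f7e28, 4a269a0, 9ec96e6}.
Reachable from 874c4a4: {00f7e28, 874c4a4, 9ec96e6}.
In 4a269a0's history but not 874c4a4's: {4a269a0} — 1 commit.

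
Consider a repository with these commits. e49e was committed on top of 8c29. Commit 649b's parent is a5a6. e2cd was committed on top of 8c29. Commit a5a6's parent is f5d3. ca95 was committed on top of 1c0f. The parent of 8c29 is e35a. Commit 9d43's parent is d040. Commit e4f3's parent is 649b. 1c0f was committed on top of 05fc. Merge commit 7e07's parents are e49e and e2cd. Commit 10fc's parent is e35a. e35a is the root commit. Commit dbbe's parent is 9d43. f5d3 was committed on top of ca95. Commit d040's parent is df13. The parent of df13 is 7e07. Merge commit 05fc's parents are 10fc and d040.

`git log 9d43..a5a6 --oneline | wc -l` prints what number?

Reachable from a5a6: {05fc, 10fc, 1c0f, 7e07, 8c29, a5a6, ca95, d040, df13, e2cd, e35a, e49e, f5d3}.
Reachable from 9d43: {7e07, 8c29, 9d43, d040, df13, e2cd, e35a, e49e}.
In a5a6's history but not 9d43's: {05fc, 10fc, 1c0f, a5a6, ca95, f5d3} — 6 commits.

6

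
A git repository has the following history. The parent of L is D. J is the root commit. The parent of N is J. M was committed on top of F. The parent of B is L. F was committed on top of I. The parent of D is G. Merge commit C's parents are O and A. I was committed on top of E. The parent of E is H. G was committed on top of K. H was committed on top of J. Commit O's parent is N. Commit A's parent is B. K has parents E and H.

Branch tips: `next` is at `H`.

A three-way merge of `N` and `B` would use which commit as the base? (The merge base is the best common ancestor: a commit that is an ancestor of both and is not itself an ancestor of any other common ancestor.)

J

Ancestors of N: {J, N}.
Ancestors of B: {B, D, E, G, H, J, K, L}.
Common ancestors: {J}.
The only common ancestor is J, so it is the merge base.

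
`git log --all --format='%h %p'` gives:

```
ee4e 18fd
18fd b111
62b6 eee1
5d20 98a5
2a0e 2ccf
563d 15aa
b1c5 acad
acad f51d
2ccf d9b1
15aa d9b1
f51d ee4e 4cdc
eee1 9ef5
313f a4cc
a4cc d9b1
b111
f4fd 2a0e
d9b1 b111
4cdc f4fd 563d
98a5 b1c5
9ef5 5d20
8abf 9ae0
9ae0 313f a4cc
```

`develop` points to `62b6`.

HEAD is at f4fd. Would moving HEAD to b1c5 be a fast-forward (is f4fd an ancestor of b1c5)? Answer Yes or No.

Yes

A fast-forward from f4fd to b1c5 is possible iff f4fd is an ancestor of b1c5.
Ancestors of b1c5: {15aa, 18fd, 2a0e, 2ccf, 4cdc, 563d, acad, b111, b1c5, d9b1, ee4e, f4fd, f51d}.
f4fd is among them, so fast-forward is possible.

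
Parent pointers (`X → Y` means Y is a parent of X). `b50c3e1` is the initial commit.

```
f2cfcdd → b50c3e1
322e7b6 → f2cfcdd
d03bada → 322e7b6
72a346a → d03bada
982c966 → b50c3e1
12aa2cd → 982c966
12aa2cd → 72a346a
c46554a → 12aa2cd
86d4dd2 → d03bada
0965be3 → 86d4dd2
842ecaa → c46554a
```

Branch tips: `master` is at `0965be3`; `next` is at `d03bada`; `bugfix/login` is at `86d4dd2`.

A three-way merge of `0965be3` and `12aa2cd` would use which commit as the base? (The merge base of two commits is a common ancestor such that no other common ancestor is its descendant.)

Ancestors of 0965be3: {0965be3, 322e7b6, 86d4dd2, b50c3e1, d03bada, f2cfcdd}.
Ancestors of 12aa2cd: {12aa2cd, 322e7b6, 72a346a, 982c966, b50c3e1, d03bada, f2cfcdd}.
Common ancestors: {322e7b6, b50c3e1, d03bada, f2cfcdd}.
Among these, d03bada is not an ancestor of any other common ancestor — it is the merge base.

d03bada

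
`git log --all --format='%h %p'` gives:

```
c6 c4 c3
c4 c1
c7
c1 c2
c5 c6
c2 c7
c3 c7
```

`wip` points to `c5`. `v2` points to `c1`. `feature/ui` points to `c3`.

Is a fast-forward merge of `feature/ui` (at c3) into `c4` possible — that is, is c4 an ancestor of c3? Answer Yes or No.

No

A fast-forward from c4 to c3 is possible iff c4 is an ancestor of c3.
Ancestors of c3: {c3, c7}.
c4 is not among them, so fast-forward is not possible.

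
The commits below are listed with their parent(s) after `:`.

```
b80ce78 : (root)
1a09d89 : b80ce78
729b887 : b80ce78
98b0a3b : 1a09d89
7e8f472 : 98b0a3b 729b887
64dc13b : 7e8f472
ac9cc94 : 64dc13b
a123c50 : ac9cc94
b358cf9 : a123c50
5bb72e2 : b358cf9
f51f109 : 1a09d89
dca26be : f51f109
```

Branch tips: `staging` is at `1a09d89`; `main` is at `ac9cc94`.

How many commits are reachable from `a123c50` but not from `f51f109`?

Reachable from a123c50: {1a09d89, 64dc13b, 729b887, 7e8f472, 98b0a3b, a123c50, ac9cc94, b80ce78}.
Reachable from f51f109: {1a09d89, b80ce78, f51f109}.
In a123c50's history but not f51f109's: {64dc13b, 729b887, 7e8f472, 98b0a3b, a123c50, ac9cc94} — 6 commits.

6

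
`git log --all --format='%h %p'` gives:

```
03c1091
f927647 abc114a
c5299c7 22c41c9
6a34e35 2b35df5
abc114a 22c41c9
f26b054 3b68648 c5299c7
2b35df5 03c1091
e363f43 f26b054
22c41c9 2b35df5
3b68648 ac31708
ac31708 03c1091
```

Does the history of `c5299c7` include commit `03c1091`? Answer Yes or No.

Ancestors of c5299c7 (commits reachable by following parents): {03c1091, 22c41c9, 2b35df5, c5299c7}.
03c1091 is in that set, so it is an ancestor of c5299c7.

Yes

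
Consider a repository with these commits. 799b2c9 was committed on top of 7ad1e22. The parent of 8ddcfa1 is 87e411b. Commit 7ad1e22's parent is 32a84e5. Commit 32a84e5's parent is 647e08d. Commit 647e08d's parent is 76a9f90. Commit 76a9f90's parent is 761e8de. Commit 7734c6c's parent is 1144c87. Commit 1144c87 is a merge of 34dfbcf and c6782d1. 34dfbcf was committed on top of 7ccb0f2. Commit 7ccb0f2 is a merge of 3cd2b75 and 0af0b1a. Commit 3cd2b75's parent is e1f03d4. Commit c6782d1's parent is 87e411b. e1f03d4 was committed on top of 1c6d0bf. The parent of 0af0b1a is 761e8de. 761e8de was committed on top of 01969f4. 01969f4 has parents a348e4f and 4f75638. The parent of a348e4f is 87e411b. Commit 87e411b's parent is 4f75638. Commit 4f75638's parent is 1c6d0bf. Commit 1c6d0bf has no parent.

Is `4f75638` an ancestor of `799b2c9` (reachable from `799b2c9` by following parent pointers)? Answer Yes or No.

Yes

Ancestors of 799b2c9 (commits reachable by following parents): {01969f4, 1c6d0bf, 32a84e5, 4f75638, 647e08d, 761e8de, 76a9f90, 799b2c9, 7ad1e22, 87e411b, a348e4f}.
4f75638 is in that set, so it is an ancestor of 799b2c9.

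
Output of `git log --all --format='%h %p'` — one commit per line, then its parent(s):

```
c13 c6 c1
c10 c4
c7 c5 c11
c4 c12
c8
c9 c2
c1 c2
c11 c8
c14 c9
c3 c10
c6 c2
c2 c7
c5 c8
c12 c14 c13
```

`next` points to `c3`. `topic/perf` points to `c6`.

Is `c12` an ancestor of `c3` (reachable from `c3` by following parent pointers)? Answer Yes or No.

Yes

Ancestors of c3 (commits reachable by following parents): {c1, c10, c11, c12, c13, c14, c2, c3, c4, c5, c6, c7, c8, c9}.
c12 is in that set, so it is an ancestor of c3.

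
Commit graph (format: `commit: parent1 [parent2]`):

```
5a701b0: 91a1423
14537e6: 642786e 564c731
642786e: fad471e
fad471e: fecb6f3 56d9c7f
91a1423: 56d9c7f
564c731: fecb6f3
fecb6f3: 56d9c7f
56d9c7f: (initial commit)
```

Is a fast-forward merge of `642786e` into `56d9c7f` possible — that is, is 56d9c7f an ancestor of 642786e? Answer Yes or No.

Yes

A fast-forward from 56d9c7f to 642786e is possible iff 56d9c7f is an ancestor of 642786e.
Ancestors of 642786e: {56d9c7f, 642786e, fad471e, fecb6f3}.
56d9c7f is among them, so fast-forward is possible.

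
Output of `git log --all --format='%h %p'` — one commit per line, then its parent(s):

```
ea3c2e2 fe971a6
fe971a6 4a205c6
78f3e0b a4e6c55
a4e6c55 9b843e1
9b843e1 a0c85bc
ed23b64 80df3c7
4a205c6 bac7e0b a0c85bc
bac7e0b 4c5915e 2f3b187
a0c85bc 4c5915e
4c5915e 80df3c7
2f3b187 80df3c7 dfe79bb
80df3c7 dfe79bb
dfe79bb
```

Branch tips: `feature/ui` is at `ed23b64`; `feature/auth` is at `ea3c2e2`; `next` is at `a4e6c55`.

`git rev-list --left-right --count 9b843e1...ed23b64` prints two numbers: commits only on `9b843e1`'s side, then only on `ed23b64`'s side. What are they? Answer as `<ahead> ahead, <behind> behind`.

Reachable from 9b843e1: {4c5915e, 80df3c7, 9b843e1, a0c85bc, dfe79bb}.
Reachable from ed23b64: {80df3c7, dfe79bb, ed23b64}.
Only in 9b843e1's history (ahead): {4c5915e, 9b843e1, a0c85bc} — 3.
Only in ed23b64's history (behind): {ed23b64} — 1.

3 ahead, 1 behind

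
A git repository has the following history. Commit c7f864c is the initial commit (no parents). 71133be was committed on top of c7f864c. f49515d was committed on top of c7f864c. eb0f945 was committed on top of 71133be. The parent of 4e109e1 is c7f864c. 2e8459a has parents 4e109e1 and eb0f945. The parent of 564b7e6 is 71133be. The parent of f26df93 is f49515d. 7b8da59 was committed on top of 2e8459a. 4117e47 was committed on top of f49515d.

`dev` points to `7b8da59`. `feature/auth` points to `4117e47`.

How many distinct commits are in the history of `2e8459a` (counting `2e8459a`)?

Walking parent pointers from 2e8459a: reachable set = {2e8459a, 4e109e1, 71133be, c7f864c, eb0f945}.
That is 5 commits.

5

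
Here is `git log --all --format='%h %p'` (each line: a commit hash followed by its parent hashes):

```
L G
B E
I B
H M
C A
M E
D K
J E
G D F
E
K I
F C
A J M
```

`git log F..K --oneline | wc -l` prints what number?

3

Reachable from K: {B, E, I, K}.
Reachable from F: {A, C, E, F, J, M}.
In K's history but not F's: {B, I, K} — 3 commits.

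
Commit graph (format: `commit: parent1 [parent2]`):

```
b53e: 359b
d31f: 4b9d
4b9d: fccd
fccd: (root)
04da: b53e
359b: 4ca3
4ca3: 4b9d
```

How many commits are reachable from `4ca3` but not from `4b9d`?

Reachable from 4ca3: {4b9d, 4ca3, fccd}.
Reachable from 4b9d: {4b9d, fccd}.
In 4ca3's history but not 4b9d's: {4ca3} — 1 commit.

1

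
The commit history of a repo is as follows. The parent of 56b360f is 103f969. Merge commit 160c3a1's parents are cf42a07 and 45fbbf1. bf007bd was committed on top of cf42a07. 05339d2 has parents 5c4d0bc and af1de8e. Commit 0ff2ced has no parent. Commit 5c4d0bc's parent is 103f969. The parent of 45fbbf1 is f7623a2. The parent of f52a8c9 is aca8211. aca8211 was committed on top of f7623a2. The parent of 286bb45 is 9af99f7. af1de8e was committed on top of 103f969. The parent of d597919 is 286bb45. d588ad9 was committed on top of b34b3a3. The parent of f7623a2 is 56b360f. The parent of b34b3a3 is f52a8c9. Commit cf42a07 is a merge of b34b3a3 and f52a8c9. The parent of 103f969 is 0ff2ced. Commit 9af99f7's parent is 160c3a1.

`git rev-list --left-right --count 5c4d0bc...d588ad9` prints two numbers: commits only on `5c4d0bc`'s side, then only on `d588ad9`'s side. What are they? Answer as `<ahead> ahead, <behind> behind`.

Reachable from 5c4d0bc: {0ff2ced, 103f969, 5c4d0bc}.
Reachable from d588ad9: {0ff2ced, 103f969, 56b360f, aca8211, b34b3a3, d588ad9, f52a8c9, f7623a2}.
Only in 5c4d0bc's history (ahead): {5c4d0bc} — 1.
Only in d588ad9's history (behind): {56b360f, aca8211, b34b3a3, d588ad9, f52a8c9, f7623a2} — 6.

1 ahead, 6 behind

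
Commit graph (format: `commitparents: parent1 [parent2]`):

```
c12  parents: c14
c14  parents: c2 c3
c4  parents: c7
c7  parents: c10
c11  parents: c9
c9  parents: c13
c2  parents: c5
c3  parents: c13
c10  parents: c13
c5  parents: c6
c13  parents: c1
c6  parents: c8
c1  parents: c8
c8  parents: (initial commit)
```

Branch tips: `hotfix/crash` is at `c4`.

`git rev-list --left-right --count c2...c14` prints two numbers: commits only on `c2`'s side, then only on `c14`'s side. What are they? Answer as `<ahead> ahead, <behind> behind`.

0 ahead, 4 behind

Reachable from c2: {c2, c5, c6, c8}.
Reachable from c14: {c1, c13, c14, c2, c3, c5, c6, c8}.
Only in c2's history (ahead): {} — 0.
Only in c14's history (behind): {c1, c13, c14, c3} — 4.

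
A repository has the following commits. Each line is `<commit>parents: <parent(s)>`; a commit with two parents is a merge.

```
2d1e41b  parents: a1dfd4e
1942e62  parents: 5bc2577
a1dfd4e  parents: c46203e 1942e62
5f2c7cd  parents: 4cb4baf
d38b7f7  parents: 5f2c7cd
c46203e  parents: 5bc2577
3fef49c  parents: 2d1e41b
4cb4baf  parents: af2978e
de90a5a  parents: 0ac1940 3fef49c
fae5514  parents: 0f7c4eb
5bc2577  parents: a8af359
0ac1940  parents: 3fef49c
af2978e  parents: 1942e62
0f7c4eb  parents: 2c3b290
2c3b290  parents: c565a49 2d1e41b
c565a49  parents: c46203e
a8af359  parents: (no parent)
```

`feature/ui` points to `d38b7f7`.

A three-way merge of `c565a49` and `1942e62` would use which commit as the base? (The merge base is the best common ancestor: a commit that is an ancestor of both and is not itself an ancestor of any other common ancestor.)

Ancestors of c565a49: {5bc2577, a8af359, c46203e, c565a49}.
Ancestors of 1942e62: {1942e62, 5bc2577, a8af359}.
Common ancestors: {5bc2577, a8af359}.
Among these, 5bc2577 is not an ancestor of any other common ancestor — it is the merge base.

5bc2577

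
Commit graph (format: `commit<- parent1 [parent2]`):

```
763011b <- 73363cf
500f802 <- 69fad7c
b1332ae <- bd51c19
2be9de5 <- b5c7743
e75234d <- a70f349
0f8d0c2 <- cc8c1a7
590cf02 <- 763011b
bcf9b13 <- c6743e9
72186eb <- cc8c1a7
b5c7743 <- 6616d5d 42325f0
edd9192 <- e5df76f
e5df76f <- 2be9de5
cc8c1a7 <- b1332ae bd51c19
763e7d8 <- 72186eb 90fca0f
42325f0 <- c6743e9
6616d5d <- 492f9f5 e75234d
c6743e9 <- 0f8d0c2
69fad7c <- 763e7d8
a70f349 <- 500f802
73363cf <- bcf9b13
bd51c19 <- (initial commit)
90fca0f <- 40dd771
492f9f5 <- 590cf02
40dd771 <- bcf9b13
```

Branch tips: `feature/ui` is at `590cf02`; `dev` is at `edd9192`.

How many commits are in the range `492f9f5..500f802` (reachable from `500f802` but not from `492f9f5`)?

Reachable from 500f802: {0f8d0c2, 40dd771, 500f802, 69fad7c, 72186eb, 763e7d8, 90fca0f, b1332ae, bcf9b13, bd51c19, c6743e9, cc8c1a7}.
Reachable from 492f9f5: {0f8d0c2, 492f9f5, 590cf02, 73363cf, 763011b, b1332ae, bcf9b13, bd51c19, c6743e9, cc8c1a7}.
In 500f802's history but not 492f9f5's: {40dd771, 500f802, 69fad7c, 72186eb, 763e7d8, 90fca0f} — 6 commits.

6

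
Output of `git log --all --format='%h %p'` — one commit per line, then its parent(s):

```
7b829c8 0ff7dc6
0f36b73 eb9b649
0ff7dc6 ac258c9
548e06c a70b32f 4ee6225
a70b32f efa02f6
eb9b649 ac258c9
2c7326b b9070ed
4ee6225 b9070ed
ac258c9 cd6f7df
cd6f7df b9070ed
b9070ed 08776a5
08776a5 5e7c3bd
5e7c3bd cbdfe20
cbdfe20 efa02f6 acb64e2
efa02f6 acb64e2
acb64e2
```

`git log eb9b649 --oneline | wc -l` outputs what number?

9

Walking parent pointers from eb9b649: reachable set = {08776a5, 5e7c3bd, ac258c9, acb64e2, b9070ed, cbdfe20, cd6f7df, eb9b649, efa02f6}.
That is 9 commits.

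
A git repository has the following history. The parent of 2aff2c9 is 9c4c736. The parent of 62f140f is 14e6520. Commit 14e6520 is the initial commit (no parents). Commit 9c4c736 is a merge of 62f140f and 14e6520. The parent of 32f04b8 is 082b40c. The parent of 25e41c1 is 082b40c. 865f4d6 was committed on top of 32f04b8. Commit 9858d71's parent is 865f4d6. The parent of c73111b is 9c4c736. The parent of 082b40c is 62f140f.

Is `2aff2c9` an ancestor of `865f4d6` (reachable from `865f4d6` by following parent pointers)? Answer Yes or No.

No

Ancestors of 865f4d6: {082b40c, 14e6520, 32f04b8, 62f140f, 865f4d6}.
2aff2c9 is not in that set, so it is not an ancestor of 865f4d6.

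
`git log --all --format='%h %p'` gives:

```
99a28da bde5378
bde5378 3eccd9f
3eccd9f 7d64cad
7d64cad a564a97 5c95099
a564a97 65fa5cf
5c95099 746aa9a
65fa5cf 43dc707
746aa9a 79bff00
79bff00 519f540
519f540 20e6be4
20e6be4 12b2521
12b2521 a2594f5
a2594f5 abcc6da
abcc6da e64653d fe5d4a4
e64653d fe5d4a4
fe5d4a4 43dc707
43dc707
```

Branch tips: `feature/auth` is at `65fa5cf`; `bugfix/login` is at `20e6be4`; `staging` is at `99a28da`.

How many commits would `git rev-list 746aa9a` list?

Walking parent pointers from 746aa9a: reachable set = {12b2521, 20e6be4, 43dc707, 519f540, 746aa9a, 79bff00, a2594f5, abcc6da, e64653d, fe5d4a4}.
That is 10 commits.

10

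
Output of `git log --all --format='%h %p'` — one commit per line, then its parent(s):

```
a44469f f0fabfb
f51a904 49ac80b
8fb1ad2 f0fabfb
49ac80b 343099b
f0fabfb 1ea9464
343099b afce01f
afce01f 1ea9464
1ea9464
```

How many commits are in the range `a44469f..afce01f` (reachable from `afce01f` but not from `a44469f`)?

1

Reachable from afce01f: {1ea9464, afce01f}.
Reachable from a44469f: {1ea9464, a44469f, f0fabfb}.
In afce01f's history but not a44469f's: {afce01f} — 1 commit.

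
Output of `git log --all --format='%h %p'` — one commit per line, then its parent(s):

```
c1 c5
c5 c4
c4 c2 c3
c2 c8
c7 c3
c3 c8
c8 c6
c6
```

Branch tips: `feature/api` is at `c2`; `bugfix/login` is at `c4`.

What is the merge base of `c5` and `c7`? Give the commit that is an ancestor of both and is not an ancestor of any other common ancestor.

Ancestors of c5: {c2, c3, c4, c5, c6, c8}.
Ancestors of c7: {c3, c6, c7, c8}.
Common ancestors: {c3, c6, c8}.
Among these, c3 is not an ancestor of any other common ancestor — it is the merge base.

c3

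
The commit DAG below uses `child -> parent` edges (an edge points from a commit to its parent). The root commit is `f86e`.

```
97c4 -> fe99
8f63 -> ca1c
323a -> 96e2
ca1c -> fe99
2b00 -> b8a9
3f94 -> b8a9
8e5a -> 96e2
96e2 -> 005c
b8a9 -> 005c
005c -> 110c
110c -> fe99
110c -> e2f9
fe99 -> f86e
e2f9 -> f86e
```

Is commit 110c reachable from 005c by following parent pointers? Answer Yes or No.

Yes

Ancestors of 005c (commits reachable by following parents): {005c, 110c, e2f9, f86e, fe99}.
110c is in that set, so it is an ancestor of 005c.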